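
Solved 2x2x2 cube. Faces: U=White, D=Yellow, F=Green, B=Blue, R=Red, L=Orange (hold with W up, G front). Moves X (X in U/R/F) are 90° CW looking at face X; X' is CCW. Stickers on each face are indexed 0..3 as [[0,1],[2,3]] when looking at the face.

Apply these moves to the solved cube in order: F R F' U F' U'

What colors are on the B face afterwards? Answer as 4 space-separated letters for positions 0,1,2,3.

After move 1 (F): F=GGGG U=WWOO R=WRWR D=RRYY L=OYOY
After move 2 (R): R=WWRR U=WGOG F=GRGY D=RBYB B=OBWB
After move 3 (F'): F=RYGG U=WGWR R=BWRR D=YYYB L=OGOO
After move 4 (U): U=WWRG F=BWGG R=OBRR B=OGWB L=RYOO
After move 5 (F'): F=WGBG U=WWOR R=YBYR D=YOYB L=RGOR
After move 6 (U'): U=WRWO F=RGBG R=WGYR B=YBWB L=OGOR
Query: B face = YBWB

Answer: Y B W B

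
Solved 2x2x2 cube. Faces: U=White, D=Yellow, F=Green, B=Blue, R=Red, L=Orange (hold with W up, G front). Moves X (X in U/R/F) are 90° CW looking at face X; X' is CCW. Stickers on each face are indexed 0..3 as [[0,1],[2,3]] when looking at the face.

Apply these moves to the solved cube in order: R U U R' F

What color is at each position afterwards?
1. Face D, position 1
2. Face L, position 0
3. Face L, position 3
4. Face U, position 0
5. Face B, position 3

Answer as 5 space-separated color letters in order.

After move 1 (R): R=RRRR U=WGWG F=GYGY D=YBYB B=WBWB
After move 2 (U): U=WWGG F=RRGY R=WBRR B=OOWB L=GYOO
After move 3 (U): U=GWGW F=WBGY R=OORR B=GYWB L=RROO
After move 4 (R'): R=OROR U=GWGG F=WWGW D=YBYY B=BYBB
After move 5 (F): F=GWWW U=GWOR R=GRGR D=OOYY L=RYOB
Query 1: D[1] = O
Query 2: L[0] = R
Query 3: L[3] = B
Query 4: U[0] = G
Query 5: B[3] = B

Answer: O R B G B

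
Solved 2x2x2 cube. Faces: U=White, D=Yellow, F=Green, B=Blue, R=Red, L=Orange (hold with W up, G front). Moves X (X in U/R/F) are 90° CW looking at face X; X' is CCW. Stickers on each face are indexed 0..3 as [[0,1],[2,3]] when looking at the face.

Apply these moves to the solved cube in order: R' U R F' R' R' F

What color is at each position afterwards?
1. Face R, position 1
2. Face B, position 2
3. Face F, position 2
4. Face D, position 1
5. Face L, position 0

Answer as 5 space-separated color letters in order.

After move 1 (R'): R=RRRR U=WBWB F=GWGW D=YGYG B=YBYB
After move 2 (U): U=WWBB F=RRGW R=YBRR B=OOYB L=GWOO
After move 3 (R): R=RYRB U=WRBW F=RGGG D=YYYO B=BOWB
After move 4 (F'): F=GGRG U=WRRR R=YYYB D=WOYO L=GWOB
After move 5 (R'): R=YBYY U=WWRB F=GRRR D=WGYG B=OOOB
After move 6 (R'): R=BYYY U=WORO F=GWRB D=WRYR B=GOGB
After move 7 (F): F=RGBW U=WOBW R=RYOY D=YBYR L=GWOR
Query 1: R[1] = Y
Query 2: B[2] = G
Query 3: F[2] = B
Query 4: D[1] = B
Query 5: L[0] = G

Answer: Y G B B G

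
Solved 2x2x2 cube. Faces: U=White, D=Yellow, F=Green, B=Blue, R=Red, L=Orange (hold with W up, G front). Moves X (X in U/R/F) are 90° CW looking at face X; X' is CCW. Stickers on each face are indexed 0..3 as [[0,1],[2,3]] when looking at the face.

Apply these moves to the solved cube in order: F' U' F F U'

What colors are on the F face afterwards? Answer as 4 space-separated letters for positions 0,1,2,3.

After move 1 (F'): F=GGGG U=WWRR R=YRYR D=OOYY L=OWOW
After move 2 (U'): U=WRWR F=OWGG R=GGYR B=YRBB L=BBOW
After move 3 (F): F=GOGW U=WRWB R=WGRR D=YGYY L=BOOO
After move 4 (F): F=GGWO U=WROO R=WGBR D=RWYY L=BYOG
After move 5 (U'): U=ROWO F=BYWO R=GGBR B=WGBB L=YROG
Query: F face = BYWO

Answer: B Y W O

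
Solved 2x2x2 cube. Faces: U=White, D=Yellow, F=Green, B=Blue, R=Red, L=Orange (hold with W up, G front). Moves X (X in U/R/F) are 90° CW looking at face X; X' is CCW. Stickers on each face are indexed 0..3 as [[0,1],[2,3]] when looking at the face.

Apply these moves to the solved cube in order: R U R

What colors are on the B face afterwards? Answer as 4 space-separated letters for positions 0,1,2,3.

After move 1 (R): R=RRRR U=WGWG F=GYGY D=YBYB B=WBWB
After move 2 (U): U=WWGG F=RRGY R=WBRR B=OOWB L=GYOO
After move 3 (R): R=RWRB U=WRGY F=RBGB D=YWYO B=GOWB
Query: B face = GOWB

Answer: G O W B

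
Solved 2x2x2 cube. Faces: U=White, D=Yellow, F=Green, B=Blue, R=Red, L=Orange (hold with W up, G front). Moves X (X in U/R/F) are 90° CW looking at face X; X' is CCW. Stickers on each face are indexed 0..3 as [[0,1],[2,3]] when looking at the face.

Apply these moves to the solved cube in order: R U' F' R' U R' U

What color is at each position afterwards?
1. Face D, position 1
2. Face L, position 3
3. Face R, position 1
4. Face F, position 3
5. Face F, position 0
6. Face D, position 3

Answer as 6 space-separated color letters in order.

Answer: R W W W R R

Derivation:
After move 1 (R): R=RRRR U=WGWG F=GYGY D=YBYB B=WBWB
After move 2 (U'): U=GGWW F=OOGY R=GYRR B=RRWB L=WBOO
After move 3 (F'): F=OYOG U=GGGR R=BYYR D=BOYB L=WWOW
After move 4 (R'): R=YRBY U=GWGR F=OGOR D=BYYG B=BROB
After move 5 (U): U=GGRW F=YROR R=BRBY B=WWOB L=OGOW
After move 6 (R'): R=RYBB U=GORW F=YGOW D=BRYR B=GWYB
After move 7 (U): U=RGWO F=RYOW R=GWBB B=OGYB L=YGOW
Query 1: D[1] = R
Query 2: L[3] = W
Query 3: R[1] = W
Query 4: F[3] = W
Query 5: F[0] = R
Query 6: D[3] = R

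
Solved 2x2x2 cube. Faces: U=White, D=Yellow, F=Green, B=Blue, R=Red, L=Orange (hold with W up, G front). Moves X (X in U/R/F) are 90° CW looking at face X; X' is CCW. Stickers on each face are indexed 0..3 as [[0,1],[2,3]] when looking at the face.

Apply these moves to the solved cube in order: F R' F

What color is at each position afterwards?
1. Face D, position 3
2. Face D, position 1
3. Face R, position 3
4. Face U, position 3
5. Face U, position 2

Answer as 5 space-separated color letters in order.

Answer: G R W Y Y

Derivation:
After move 1 (F): F=GGGG U=WWOO R=WRWR D=RRYY L=OYOY
After move 2 (R'): R=RRWW U=WBOB F=GWGO D=RGYG B=YBRB
After move 3 (F): F=GGOW U=WBYY R=ORBW D=WRYG L=OROG
Query 1: D[3] = G
Query 2: D[1] = R
Query 3: R[3] = W
Query 4: U[3] = Y
Query 5: U[2] = Y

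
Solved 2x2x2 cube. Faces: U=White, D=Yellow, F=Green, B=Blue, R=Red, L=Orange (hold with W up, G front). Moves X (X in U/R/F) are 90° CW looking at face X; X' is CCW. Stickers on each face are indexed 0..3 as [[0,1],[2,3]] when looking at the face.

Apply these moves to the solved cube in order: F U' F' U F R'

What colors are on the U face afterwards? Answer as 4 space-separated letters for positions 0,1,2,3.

Answer: G B W B

Derivation:
After move 1 (F): F=GGGG U=WWOO R=WRWR D=RRYY L=OYOY
After move 2 (U'): U=WOWO F=OYGG R=GGWR B=WRBB L=BBOY
After move 3 (F'): F=YGOG U=WOGW R=RGRR D=BYYY L=BOOW
After move 4 (U): U=GWWO F=RGOG R=WRRR B=BOBB L=YGOW
After move 5 (F): F=ORGG U=GWWG R=WROR D=RWYY L=YBOY
After move 6 (R'): R=RRWO U=GBWB F=OWGG D=RRYG B=YOWB
Query: U face = GBWB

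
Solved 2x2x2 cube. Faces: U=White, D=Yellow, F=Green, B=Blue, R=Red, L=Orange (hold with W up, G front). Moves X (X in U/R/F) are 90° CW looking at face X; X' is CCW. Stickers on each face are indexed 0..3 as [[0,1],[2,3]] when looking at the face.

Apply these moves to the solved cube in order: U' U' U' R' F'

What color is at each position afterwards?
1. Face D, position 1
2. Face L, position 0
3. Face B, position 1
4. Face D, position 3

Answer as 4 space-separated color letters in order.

Answer: O G O G

Derivation:
After move 1 (U'): U=WWWW F=OOGG R=GGRR B=RRBB L=BBOO
After move 2 (U'): U=WWWW F=BBGG R=OORR B=GGBB L=RROO
After move 3 (U'): U=WWWW F=RRGG R=BBRR B=OOBB L=GGOO
After move 4 (R'): R=BRBR U=WBWO F=RWGW D=YRYG B=YOYB
After move 5 (F'): F=WWRG U=WBBB R=RRYR D=GOYG L=GOOW
Query 1: D[1] = O
Query 2: L[0] = G
Query 3: B[1] = O
Query 4: D[3] = G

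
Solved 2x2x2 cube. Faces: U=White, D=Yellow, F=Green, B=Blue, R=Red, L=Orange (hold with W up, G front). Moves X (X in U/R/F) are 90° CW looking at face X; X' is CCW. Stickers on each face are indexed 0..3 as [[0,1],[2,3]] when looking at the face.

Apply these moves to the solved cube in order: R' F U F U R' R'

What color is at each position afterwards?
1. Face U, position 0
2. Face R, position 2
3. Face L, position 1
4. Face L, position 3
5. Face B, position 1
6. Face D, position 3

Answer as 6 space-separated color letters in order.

After move 1 (R'): R=RRRR U=WBWB F=GWGW D=YGYG B=YBYB
After move 2 (F): F=GGWW U=WBOO R=WRBR D=RRYG L=OYOG
After move 3 (U): U=OWOB F=WRWW R=YBBR B=OYYB L=GGOG
After move 4 (F): F=WWWR U=OWGG R=OBBR D=BYYG L=GROR
After move 5 (U): U=GOGW F=OBWR R=OYBR B=GRYB L=WWOR
After move 6 (R'): R=YROB U=GYGG F=OOWW D=BBYR B=GRYB
After move 7 (R'): R=RBYO U=GYGG F=OYWG D=BOYW B=RRBB
Query 1: U[0] = G
Query 2: R[2] = Y
Query 3: L[1] = W
Query 4: L[3] = R
Query 5: B[1] = R
Query 6: D[3] = W

Answer: G Y W R R W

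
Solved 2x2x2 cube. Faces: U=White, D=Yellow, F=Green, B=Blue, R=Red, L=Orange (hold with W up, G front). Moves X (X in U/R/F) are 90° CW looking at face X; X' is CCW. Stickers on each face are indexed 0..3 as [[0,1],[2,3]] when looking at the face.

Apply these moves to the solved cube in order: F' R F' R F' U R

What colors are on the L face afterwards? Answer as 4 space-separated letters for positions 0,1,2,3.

After move 1 (F'): F=GGGG U=WWRR R=YRYR D=OOYY L=OWOW
After move 2 (R): R=YYRR U=WGRG F=GOGY D=OBYB B=RBWB
After move 3 (F'): F=OYGG U=WGYR R=BYOR D=WWYB L=OGOR
After move 4 (R): R=OBRY U=WYYG F=OWGB D=WWYR B=RBGB
After move 5 (F'): F=WBOG U=WYOR R=WBWY D=GRYR L=OGOY
After move 6 (U): U=OWRY F=WBOG R=RBWY B=OGGB L=WBOY
After move 7 (R): R=WRYB U=OBRG F=WROR D=GGYO B=YGWB
Query: L face = WBOY

Answer: W B O Y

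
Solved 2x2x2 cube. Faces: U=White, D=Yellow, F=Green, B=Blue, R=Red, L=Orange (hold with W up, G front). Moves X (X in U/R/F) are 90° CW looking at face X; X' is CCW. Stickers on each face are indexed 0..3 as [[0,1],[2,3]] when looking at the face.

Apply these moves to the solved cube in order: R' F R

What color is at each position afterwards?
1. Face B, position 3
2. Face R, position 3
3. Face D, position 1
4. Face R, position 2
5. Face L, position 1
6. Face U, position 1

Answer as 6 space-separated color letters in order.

After move 1 (R'): R=RRRR U=WBWB F=GWGW D=YGYG B=YBYB
After move 2 (F): F=GGWW U=WBOO R=WRBR D=RRYG L=OYOG
After move 3 (R): R=BWRR U=WGOW F=GRWG D=RYYY B=OBBB
Query 1: B[3] = B
Query 2: R[3] = R
Query 3: D[1] = Y
Query 4: R[2] = R
Query 5: L[1] = Y
Query 6: U[1] = G

Answer: B R Y R Y G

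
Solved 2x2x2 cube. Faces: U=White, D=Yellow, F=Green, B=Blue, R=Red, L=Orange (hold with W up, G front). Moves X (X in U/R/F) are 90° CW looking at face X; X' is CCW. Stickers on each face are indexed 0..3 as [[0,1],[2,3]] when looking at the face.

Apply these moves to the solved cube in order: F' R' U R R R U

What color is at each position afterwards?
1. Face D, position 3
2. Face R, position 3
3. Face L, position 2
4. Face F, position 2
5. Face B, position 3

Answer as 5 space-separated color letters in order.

After move 1 (F'): F=GGGG U=WWRR R=YRYR D=OOYY L=OWOW
After move 2 (R'): R=RRYY U=WBRB F=GWGR D=OGYG B=YBOB
After move 3 (U): U=RWBB F=RRGR R=YBYY B=OWOB L=GWOW
After move 4 (R): R=YYYB U=RRBR F=RGGG D=OOYO B=BWWB
After move 5 (R): R=YYBY U=RGBG F=ROGO D=OWYB B=RWRB
After move 6 (R): R=BYYY U=ROBO F=RWGB D=ORYR B=GWGB
After move 7 (U): U=BROO F=BYGB R=GWYY B=GWGB L=RWOW
Query 1: D[3] = R
Query 2: R[3] = Y
Query 3: L[2] = O
Query 4: F[2] = G
Query 5: B[3] = B

Answer: R Y O G B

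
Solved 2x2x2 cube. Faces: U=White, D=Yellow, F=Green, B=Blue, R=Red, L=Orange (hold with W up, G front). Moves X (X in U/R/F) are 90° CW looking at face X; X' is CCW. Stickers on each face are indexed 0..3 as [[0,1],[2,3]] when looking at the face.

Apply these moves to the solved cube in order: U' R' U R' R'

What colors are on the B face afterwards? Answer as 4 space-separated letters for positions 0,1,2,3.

Answer: W B R B

Derivation:
After move 1 (U'): U=WWWW F=OOGG R=GGRR B=RRBB L=BBOO
After move 2 (R'): R=GRGR U=WBWR F=OWGW D=YOYG B=YRYB
After move 3 (U): U=WWRB F=GRGW R=YRGR B=BBYB L=OWOO
After move 4 (R'): R=RRYG U=WYRB F=GWGB D=YRYW B=GBOB
After move 5 (R'): R=RGRY U=WORG F=GYGB D=YWYB B=WBRB
Query: B face = WBRB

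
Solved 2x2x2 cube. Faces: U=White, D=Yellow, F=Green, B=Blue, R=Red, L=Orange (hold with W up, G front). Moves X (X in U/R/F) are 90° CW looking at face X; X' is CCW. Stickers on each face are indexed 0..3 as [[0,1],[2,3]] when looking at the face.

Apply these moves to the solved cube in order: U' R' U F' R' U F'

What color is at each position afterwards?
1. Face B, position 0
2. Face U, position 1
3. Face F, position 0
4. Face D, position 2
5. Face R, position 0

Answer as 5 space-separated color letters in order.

After move 1 (U'): U=WWWW F=OOGG R=GGRR B=RRBB L=BBOO
After move 2 (R'): R=GRGR U=WBWR F=OWGW D=YOYG B=YRYB
After move 3 (U): U=WWRB F=GRGW R=YRGR B=BBYB L=OWOO
After move 4 (F'): F=RWGG U=WWYG R=ORYR D=WOYG L=OBOR
After move 5 (R'): R=RROY U=WYYB F=RWGG D=WWYG B=GBOB
After move 6 (U): U=YWBY F=RRGG R=GBOY B=OBOB L=RWOR
After move 7 (F'): F=RGRG U=YWGO R=WBWY D=WRYG L=RYOB
Query 1: B[0] = O
Query 2: U[1] = W
Query 3: F[0] = R
Query 4: D[2] = Y
Query 5: R[0] = W

Answer: O W R Y W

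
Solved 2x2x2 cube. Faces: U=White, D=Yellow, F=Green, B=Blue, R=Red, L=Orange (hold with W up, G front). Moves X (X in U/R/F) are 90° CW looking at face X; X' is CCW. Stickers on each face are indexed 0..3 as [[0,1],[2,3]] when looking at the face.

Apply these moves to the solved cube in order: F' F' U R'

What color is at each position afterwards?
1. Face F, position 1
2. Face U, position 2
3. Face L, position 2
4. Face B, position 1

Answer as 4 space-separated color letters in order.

Answer: W Y O R

Derivation:
After move 1 (F'): F=GGGG U=WWRR R=YRYR D=OOYY L=OWOW
After move 2 (F'): F=GGGG U=WWYY R=OROR D=WWYY L=OROR
After move 3 (U): U=YWYW F=ORGG R=BBOR B=ORBB L=GGOR
After move 4 (R'): R=BRBO U=YBYO F=OWGW D=WRYG B=YRWB
Query 1: F[1] = W
Query 2: U[2] = Y
Query 3: L[2] = O
Query 4: B[1] = R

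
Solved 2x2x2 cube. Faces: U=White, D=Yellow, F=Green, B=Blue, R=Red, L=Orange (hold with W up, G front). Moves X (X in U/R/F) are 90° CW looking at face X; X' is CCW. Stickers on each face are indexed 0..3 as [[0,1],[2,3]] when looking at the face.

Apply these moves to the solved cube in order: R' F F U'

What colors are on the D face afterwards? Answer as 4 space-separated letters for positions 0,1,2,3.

After move 1 (R'): R=RRRR U=WBWB F=GWGW D=YGYG B=YBYB
After move 2 (F): F=GGWW U=WBOO R=WRBR D=RRYG L=OYOG
After move 3 (F): F=WGWG U=WBGY R=OROR D=BWYG L=OROR
After move 4 (U'): U=BYWG F=ORWG R=WGOR B=ORYB L=YBOR
Query: D face = BWYG

Answer: B W Y G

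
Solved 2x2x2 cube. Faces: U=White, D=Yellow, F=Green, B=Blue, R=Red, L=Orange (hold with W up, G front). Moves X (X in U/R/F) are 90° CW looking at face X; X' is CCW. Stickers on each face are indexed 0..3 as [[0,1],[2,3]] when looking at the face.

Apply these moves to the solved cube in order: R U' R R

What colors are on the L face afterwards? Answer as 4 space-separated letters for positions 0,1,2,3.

After move 1 (R): R=RRRR U=WGWG F=GYGY D=YBYB B=WBWB
After move 2 (U'): U=GGWW F=OOGY R=GYRR B=RRWB L=WBOO
After move 3 (R): R=RGRY U=GOWY F=OBGB D=YWYR B=WRGB
After move 4 (R): R=RRYG U=GBWB F=OWGR D=YGYW B=YROB
Query: L face = WBOO

Answer: W B O O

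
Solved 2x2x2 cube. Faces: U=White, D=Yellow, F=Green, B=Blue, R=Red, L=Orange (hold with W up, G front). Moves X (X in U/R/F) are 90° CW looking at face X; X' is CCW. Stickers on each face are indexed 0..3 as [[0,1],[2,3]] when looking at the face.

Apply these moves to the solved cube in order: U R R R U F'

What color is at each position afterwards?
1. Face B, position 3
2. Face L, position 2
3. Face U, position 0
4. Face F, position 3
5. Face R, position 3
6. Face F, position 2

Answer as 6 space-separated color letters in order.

Answer: B O W G R B

Derivation:
After move 1 (U): U=WWWW F=RRGG R=BBRR B=OOBB L=GGOO
After move 2 (R): R=RBRB U=WRWG F=RYGY D=YBYO B=WOWB
After move 3 (R): R=RRBB U=WYWY F=RBGO D=YWYW B=GORB
After move 4 (R): R=BRBR U=WBWO F=RWGW D=YRYG B=YOYB
After move 5 (U): U=WWOB F=BRGW R=YOBR B=GGYB L=RWOO
After move 6 (F'): F=RWBG U=WWYB R=ROYR D=WOYG L=RBOO
Query 1: B[3] = B
Query 2: L[2] = O
Query 3: U[0] = W
Query 4: F[3] = G
Query 5: R[3] = R
Query 6: F[2] = B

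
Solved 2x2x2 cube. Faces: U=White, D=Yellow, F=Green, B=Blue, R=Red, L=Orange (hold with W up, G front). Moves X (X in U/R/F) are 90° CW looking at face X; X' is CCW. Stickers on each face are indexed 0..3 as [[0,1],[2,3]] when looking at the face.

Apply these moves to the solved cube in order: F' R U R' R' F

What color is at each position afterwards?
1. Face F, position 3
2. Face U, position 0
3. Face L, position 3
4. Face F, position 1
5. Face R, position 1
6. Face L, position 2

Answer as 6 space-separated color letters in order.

After move 1 (F'): F=GGGG U=WWRR R=YRYR D=OOYY L=OWOW
After move 2 (R): R=YYRR U=WGRG F=GOGY D=OBYB B=RBWB
After move 3 (U): U=RWGG F=YYGY R=RBRR B=OWWB L=GOOW
After move 4 (R'): R=BRRR U=RWGO F=YWGG D=OYYY B=BWBB
After move 5 (R'): R=RRBR U=RBGB F=YWGO D=OWYG B=YWYB
After move 6 (F): F=GYOW U=RBWO R=GRBR D=BRYG L=GOOW
Query 1: F[3] = W
Query 2: U[0] = R
Query 3: L[3] = W
Query 4: F[1] = Y
Query 5: R[1] = R
Query 6: L[2] = O

Answer: W R W Y R O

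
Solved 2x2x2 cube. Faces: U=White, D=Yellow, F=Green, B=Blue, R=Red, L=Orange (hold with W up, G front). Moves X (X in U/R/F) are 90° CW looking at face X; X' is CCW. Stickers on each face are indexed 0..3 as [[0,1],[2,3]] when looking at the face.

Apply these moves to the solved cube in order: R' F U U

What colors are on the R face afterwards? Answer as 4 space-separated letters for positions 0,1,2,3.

Answer: O Y B R

Derivation:
After move 1 (R'): R=RRRR U=WBWB F=GWGW D=YGYG B=YBYB
After move 2 (F): F=GGWW U=WBOO R=WRBR D=RRYG L=OYOG
After move 3 (U): U=OWOB F=WRWW R=YBBR B=OYYB L=GGOG
After move 4 (U): U=OOBW F=YBWW R=OYBR B=GGYB L=WROG
Query: R face = OYBR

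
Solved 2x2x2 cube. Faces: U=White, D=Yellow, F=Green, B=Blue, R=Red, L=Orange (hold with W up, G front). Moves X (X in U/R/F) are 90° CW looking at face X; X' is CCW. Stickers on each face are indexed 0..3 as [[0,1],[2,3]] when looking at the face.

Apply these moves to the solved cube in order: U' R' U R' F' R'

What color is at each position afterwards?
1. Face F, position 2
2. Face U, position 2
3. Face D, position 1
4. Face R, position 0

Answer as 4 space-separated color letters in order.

After move 1 (U'): U=WWWW F=OOGG R=GGRR B=RRBB L=BBOO
After move 2 (R'): R=GRGR U=WBWR F=OWGW D=YOYG B=YRYB
After move 3 (U): U=WWRB F=GRGW R=YRGR B=BBYB L=OWOO
After move 4 (R'): R=RRYG U=WYRB F=GWGB D=YRYW B=GBOB
After move 5 (F'): F=WBGG U=WYRY R=RRYG D=WOYW L=OBOR
After move 6 (R'): R=RGRY U=WORG F=WYGY D=WBYG B=WBOB
Query 1: F[2] = G
Query 2: U[2] = R
Query 3: D[1] = B
Query 4: R[0] = R

Answer: G R B R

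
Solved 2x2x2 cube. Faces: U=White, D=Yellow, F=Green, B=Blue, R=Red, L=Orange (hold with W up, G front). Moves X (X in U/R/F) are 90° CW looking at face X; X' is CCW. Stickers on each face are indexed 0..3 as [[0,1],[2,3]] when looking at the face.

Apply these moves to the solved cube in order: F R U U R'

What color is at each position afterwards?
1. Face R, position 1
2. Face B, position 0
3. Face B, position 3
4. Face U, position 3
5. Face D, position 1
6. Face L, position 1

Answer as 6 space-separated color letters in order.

Answer: R B B G B W

Derivation:
After move 1 (F): F=GGGG U=WWOO R=WRWR D=RRYY L=OYOY
After move 2 (R): R=WWRR U=WGOG F=GRGY D=RBYB B=OBWB
After move 3 (U): U=OWGG F=WWGY R=OBRR B=OYWB L=GROY
After move 4 (U): U=GOGW F=OBGY R=OYRR B=GRWB L=WWOY
After move 5 (R'): R=YROR U=GWGG F=OOGW D=RBYY B=BRBB
Query 1: R[1] = R
Query 2: B[0] = B
Query 3: B[3] = B
Query 4: U[3] = G
Query 5: D[1] = B
Query 6: L[1] = W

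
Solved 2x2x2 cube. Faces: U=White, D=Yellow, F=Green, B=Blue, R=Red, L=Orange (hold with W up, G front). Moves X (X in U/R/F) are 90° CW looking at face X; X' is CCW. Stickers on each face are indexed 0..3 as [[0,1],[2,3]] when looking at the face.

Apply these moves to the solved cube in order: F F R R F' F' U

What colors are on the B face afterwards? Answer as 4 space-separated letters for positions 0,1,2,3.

After move 1 (F): F=GGGG U=WWOO R=WRWR D=RRYY L=OYOY
After move 2 (F): F=GGGG U=WWYY R=OROR D=WWYY L=OROR
After move 3 (R): R=OORR U=WGYG F=GWGY D=WBYB B=YBWB
After move 4 (R): R=RORO U=WWYY F=GBGB D=WWYY B=GBGB
After move 5 (F'): F=BBGG U=WWRR R=WOWO D=RRYY L=OYOY
After move 6 (F'): F=BGBG U=WWWW R=RORO D=YYYY L=OROR
After move 7 (U): U=WWWW F=ROBG R=GBRO B=ORGB L=BGOR
Query: B face = ORGB

Answer: O R G B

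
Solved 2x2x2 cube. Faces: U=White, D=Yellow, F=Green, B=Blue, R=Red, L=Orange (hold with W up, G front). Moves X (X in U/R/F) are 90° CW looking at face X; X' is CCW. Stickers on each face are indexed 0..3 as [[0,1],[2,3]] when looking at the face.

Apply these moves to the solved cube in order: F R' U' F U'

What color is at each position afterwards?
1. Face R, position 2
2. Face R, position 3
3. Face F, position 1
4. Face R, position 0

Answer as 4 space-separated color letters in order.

After move 1 (F): F=GGGG U=WWOO R=WRWR D=RRYY L=OYOY
After move 2 (R'): R=RRWW U=WBOB F=GWGO D=RGYG B=YBRB
After move 3 (U'): U=BBWO F=OYGO R=GWWW B=RRRB L=YBOY
After move 4 (F): F=GOOY U=BBYB R=WWOW D=WGYG L=YROG
After move 5 (U'): U=BBBY F=YROY R=GOOW B=WWRB L=RROG
Query 1: R[2] = O
Query 2: R[3] = W
Query 3: F[1] = R
Query 4: R[0] = G

Answer: O W R G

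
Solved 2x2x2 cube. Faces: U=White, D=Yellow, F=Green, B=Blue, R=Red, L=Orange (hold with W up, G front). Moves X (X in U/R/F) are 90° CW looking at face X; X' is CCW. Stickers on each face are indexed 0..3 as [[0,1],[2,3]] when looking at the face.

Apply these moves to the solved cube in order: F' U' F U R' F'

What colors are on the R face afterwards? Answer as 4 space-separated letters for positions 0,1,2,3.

Answer: G R Y R

Derivation:
After move 1 (F'): F=GGGG U=WWRR R=YRYR D=OOYY L=OWOW
After move 2 (U'): U=WRWR F=OWGG R=GGYR B=YRBB L=BBOW
After move 3 (F): F=GOGW U=WRWB R=WGRR D=YGYY L=BOOO
After move 4 (U): U=WWBR F=WGGW R=YRRR B=BOBB L=GOOO
After move 5 (R'): R=RRYR U=WBBB F=WWGR D=YGYW B=YOGB
After move 6 (F'): F=WRWG U=WBRY R=GRYR D=OOYW L=GBOB
Query: R face = GRYR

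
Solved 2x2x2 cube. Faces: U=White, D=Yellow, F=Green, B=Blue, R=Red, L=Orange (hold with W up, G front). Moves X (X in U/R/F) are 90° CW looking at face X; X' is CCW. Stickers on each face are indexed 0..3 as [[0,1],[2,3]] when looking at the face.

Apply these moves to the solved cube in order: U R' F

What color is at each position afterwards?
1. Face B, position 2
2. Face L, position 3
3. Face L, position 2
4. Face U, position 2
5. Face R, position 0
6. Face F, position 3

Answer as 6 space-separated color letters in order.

After move 1 (U): U=WWWW F=RRGG R=BBRR B=OOBB L=GGOO
After move 2 (R'): R=BRBR U=WBWO F=RWGW D=YRYG B=YOYB
After move 3 (F): F=GRWW U=WBOG R=WROR D=BBYG L=GYOR
Query 1: B[2] = Y
Query 2: L[3] = R
Query 3: L[2] = O
Query 4: U[2] = O
Query 5: R[0] = W
Query 6: F[3] = W

Answer: Y R O O W W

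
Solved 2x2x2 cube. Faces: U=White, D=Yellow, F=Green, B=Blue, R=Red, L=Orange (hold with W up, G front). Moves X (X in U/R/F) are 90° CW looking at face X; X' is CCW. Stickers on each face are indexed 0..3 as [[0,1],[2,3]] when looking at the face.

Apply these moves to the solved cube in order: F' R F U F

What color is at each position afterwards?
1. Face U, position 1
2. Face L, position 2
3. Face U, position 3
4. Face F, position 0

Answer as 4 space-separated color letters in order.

Answer: W O G Y

Derivation:
After move 1 (F'): F=GGGG U=WWRR R=YRYR D=OOYY L=OWOW
After move 2 (R): R=YYRR U=WGRG F=GOGY D=OBYB B=RBWB
After move 3 (F): F=GGYO U=WGWW R=RYGR D=RYYB L=OOOB
After move 4 (U): U=WWWG F=RYYO R=RBGR B=OOWB L=GGOB
After move 5 (F): F=YROY U=WWBG R=WBGR D=GRYB L=GROY
Query 1: U[1] = W
Query 2: L[2] = O
Query 3: U[3] = G
Query 4: F[0] = Y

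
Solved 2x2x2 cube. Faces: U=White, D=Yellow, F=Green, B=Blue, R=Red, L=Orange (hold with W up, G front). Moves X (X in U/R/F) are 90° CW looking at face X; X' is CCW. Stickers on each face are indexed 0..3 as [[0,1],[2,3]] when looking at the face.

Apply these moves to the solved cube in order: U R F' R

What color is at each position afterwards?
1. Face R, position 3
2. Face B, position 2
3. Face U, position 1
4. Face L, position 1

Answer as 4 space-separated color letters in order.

Answer: B R Y G

Derivation:
After move 1 (U): U=WWWW F=RRGG R=BBRR B=OOBB L=GGOO
After move 2 (R): R=RBRB U=WRWG F=RYGY D=YBYO B=WOWB
After move 3 (F'): F=YYRG U=WRRR R=BBYB D=GOYO L=GGOW
After move 4 (R): R=YBBB U=WYRG F=YORO D=GWYW B=RORB
Query 1: R[3] = B
Query 2: B[2] = R
Query 3: U[1] = Y
Query 4: L[1] = G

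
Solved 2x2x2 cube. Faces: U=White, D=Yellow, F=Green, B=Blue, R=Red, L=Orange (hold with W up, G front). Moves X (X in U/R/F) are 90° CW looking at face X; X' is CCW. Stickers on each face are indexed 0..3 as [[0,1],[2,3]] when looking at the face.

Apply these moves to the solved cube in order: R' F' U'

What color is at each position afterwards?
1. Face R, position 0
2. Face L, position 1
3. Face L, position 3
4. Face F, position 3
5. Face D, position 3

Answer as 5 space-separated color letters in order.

Answer: W B W G G

Derivation:
After move 1 (R'): R=RRRR U=WBWB F=GWGW D=YGYG B=YBYB
After move 2 (F'): F=WWGG U=WBRR R=GRYR D=OOYG L=OBOW
After move 3 (U'): U=BRWR F=OBGG R=WWYR B=GRYB L=YBOW
Query 1: R[0] = W
Query 2: L[1] = B
Query 3: L[3] = W
Query 4: F[3] = G
Query 5: D[3] = G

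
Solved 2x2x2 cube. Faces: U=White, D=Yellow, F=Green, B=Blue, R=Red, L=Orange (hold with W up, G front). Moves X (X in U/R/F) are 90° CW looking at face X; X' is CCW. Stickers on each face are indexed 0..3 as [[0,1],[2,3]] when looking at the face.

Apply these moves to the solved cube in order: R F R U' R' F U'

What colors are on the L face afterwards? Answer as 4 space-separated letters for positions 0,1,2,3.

Answer: W W O Y

Derivation:
After move 1 (R): R=RRRR U=WGWG F=GYGY D=YBYB B=WBWB
After move 2 (F): F=GGYY U=WGOO R=WRGR D=RRYB L=OYOB
After move 3 (R): R=GWRR U=WGOY F=GRYB D=RWYW B=OBGB
After move 4 (U'): U=GYWO F=OYYB R=GRRR B=GWGB L=OBOB
After move 5 (R'): R=RRGR U=GGWG F=OYYO D=RYYB B=WWWB
After move 6 (F): F=YOOY U=GGBB R=WRGR D=GRYB L=OROY
After move 7 (U'): U=GBGB F=OROY R=YOGR B=WRWB L=WWOY
Query: L face = WWOY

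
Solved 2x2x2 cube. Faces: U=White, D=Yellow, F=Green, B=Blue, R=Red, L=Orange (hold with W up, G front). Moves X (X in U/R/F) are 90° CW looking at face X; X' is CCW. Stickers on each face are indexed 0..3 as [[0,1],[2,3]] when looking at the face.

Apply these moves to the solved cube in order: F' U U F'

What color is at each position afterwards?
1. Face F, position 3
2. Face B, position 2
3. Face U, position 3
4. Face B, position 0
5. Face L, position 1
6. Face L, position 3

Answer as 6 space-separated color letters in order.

After move 1 (F'): F=GGGG U=WWRR R=YRYR D=OOYY L=OWOW
After move 2 (U): U=RWRW F=YRGG R=BBYR B=OWBB L=GGOW
After move 3 (U): U=RRWW F=BBGG R=OWYR B=GGBB L=YROW
After move 4 (F'): F=BGBG U=RROY R=OWOR D=RWYY L=YWOW
Query 1: F[3] = G
Query 2: B[2] = B
Query 3: U[3] = Y
Query 4: B[0] = G
Query 5: L[1] = W
Query 6: L[3] = W

Answer: G B Y G W W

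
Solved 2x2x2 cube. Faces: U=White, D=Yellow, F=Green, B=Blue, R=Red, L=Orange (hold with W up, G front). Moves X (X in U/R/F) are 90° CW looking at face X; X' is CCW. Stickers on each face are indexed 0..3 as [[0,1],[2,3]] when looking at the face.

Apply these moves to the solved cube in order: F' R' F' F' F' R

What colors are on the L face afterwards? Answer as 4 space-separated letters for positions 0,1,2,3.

Answer: O O O G

Derivation:
After move 1 (F'): F=GGGG U=WWRR R=YRYR D=OOYY L=OWOW
After move 2 (R'): R=RRYY U=WBRB F=GWGR D=OGYG B=YBOB
After move 3 (F'): F=WRGG U=WBRY R=GROY D=WWYG L=OBOR
After move 4 (F'): F=RGWG U=WBGO R=WRWY D=BRYG L=OYOR
After move 5 (F'): F=GGRW U=WBWW R=RRBY D=YRYG L=OOOG
After move 6 (R): R=BRYR U=WGWW F=GRRG D=YOYY B=WBBB
Query: L face = OOOG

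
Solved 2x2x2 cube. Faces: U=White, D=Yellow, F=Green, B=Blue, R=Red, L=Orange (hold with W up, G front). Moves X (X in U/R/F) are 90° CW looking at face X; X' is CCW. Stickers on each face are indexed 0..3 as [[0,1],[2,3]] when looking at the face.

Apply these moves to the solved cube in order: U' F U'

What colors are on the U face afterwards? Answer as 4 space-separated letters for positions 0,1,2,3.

After move 1 (U'): U=WWWW F=OOGG R=GGRR B=RRBB L=BBOO
After move 2 (F): F=GOGO U=WWOB R=WGWR D=RGYY L=BYOY
After move 3 (U'): U=WBWO F=BYGO R=GOWR B=WGBB L=RROY
Query: U face = WBWO

Answer: W B W O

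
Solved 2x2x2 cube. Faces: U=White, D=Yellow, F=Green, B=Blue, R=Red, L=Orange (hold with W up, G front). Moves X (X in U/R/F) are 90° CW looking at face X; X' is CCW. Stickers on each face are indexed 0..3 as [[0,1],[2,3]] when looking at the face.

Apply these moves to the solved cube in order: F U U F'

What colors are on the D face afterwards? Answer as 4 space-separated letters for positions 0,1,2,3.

After move 1 (F): F=GGGG U=WWOO R=WRWR D=RRYY L=OYOY
After move 2 (U): U=OWOW F=WRGG R=BBWR B=OYBB L=GGOY
After move 3 (U): U=OOWW F=BBGG R=OYWR B=GGBB L=WROY
After move 4 (F'): F=BGBG U=OOOW R=RYRR D=RYYY L=WWOW
Query: D face = RYYY

Answer: R Y Y Y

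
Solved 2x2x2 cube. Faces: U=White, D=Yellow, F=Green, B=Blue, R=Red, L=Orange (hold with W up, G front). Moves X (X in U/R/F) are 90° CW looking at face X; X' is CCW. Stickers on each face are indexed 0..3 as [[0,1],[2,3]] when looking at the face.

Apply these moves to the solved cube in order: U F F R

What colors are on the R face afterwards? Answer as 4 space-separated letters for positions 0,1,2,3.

After move 1 (U): U=WWWW F=RRGG R=BBRR B=OOBB L=GGOO
After move 2 (F): F=GRGR U=WWOG R=WBWR D=RBYY L=GYOY
After move 3 (F): F=GGRR U=WWYY R=OBGR D=WWYY L=GROB
After move 4 (R): R=GORB U=WGYR F=GWRY D=WBYO B=YOWB
Query: R face = GORB

Answer: G O R B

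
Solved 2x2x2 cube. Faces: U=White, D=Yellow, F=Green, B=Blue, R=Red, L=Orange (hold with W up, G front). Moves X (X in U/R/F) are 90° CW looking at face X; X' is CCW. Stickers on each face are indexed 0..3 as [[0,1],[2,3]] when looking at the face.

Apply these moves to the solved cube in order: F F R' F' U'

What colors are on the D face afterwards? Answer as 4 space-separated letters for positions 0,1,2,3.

After move 1 (F): F=GGGG U=WWOO R=WRWR D=RRYY L=OYOY
After move 2 (F): F=GGGG U=WWYY R=OROR D=WWYY L=OROR
After move 3 (R'): R=RROO U=WBYB F=GWGY D=WGYG B=YBWB
After move 4 (F'): F=WYGG U=WBRO R=GRWO D=RRYG L=OBOY
After move 5 (U'): U=BOWR F=OBGG R=WYWO B=GRWB L=YBOY
Query: D face = RRYG

Answer: R R Y G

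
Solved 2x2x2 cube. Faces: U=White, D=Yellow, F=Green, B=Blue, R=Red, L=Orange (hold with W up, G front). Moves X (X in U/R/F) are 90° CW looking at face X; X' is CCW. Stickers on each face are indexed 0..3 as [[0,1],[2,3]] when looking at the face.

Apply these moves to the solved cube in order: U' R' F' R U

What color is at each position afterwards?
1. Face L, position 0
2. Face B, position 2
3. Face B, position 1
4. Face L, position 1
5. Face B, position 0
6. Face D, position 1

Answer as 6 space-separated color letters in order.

Answer: W B R O B Y

Derivation:
After move 1 (U'): U=WWWW F=OOGG R=GGRR B=RRBB L=BBOO
After move 2 (R'): R=GRGR U=WBWR F=OWGW D=YOYG B=YRYB
After move 3 (F'): F=WWOG U=WBGG R=ORYR D=BOYG L=BROW
After move 4 (R): R=YORR U=WWGG F=WOOG D=BYYY B=GRBB
After move 5 (U): U=GWGW F=YOOG R=GRRR B=BRBB L=WOOW
Query 1: L[0] = W
Query 2: B[2] = B
Query 3: B[1] = R
Query 4: L[1] = O
Query 5: B[0] = B
Query 6: D[1] = Y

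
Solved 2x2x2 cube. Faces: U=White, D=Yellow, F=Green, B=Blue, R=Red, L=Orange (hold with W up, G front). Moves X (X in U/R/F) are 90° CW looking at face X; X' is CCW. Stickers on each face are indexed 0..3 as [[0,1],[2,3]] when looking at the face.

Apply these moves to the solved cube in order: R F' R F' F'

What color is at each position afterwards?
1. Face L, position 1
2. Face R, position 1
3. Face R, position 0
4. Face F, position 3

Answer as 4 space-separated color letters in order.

After move 1 (R): R=RRRR U=WGWG F=GYGY D=YBYB B=WBWB
After move 2 (F'): F=YYGG U=WGRR R=BRYR D=OOYB L=OGOW
After move 3 (R): R=YBRR U=WYRG F=YOGB D=OWYW B=RBGB
After move 4 (F'): F=OBYG U=WYYR R=WBOR D=GWYW L=OGOR
After move 5 (F'): F=BGOY U=WYWO R=WBGR D=GRYW L=OROY
Query 1: L[1] = R
Query 2: R[1] = B
Query 3: R[0] = W
Query 4: F[3] = Y

Answer: R B W Y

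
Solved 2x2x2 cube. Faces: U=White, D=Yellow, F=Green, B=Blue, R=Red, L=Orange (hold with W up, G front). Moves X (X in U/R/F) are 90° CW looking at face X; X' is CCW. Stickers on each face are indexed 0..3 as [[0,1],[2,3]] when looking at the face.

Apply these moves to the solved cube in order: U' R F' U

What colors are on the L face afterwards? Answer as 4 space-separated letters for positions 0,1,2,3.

Answer: Y Y O W

Derivation:
After move 1 (U'): U=WWWW F=OOGG R=GGRR B=RRBB L=BBOO
After move 2 (R): R=RGRG U=WOWG F=OYGY D=YBYR B=WRWB
After move 3 (F'): F=YYOG U=WORR R=BGYG D=BOYR L=BGOW
After move 4 (U): U=RWRO F=BGOG R=WRYG B=BGWB L=YYOW
Query: L face = YYOW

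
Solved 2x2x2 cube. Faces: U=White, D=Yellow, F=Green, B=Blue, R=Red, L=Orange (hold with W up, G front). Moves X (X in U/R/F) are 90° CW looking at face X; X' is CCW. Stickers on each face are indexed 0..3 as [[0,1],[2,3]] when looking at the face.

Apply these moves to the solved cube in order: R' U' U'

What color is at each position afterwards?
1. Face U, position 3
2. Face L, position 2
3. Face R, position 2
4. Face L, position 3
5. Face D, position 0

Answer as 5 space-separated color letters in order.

Answer: W O R O Y

Derivation:
After move 1 (R'): R=RRRR U=WBWB F=GWGW D=YGYG B=YBYB
After move 2 (U'): U=BBWW F=OOGW R=GWRR B=RRYB L=YBOO
After move 3 (U'): U=BWBW F=YBGW R=OORR B=GWYB L=RROO
Query 1: U[3] = W
Query 2: L[2] = O
Query 3: R[2] = R
Query 4: L[3] = O
Query 5: D[0] = Y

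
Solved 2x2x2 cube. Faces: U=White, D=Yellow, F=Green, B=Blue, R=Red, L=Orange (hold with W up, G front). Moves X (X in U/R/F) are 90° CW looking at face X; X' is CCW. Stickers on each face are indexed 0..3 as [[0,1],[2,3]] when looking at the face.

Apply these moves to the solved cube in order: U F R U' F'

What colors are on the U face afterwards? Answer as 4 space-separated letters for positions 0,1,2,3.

After move 1 (U): U=WWWW F=RRGG R=BBRR B=OOBB L=GGOO
After move 2 (F): F=GRGR U=WWOG R=WBWR D=RBYY L=GYOY
After move 3 (R): R=WWRB U=WROR F=GBGY D=RBYO B=GOWB
After move 4 (U'): U=RRWO F=GYGY R=GBRB B=WWWB L=GOOY
After move 5 (F'): F=YYGG U=RRGR R=BBRB D=OYYO L=GOOW
Query: U face = RRGR

Answer: R R G R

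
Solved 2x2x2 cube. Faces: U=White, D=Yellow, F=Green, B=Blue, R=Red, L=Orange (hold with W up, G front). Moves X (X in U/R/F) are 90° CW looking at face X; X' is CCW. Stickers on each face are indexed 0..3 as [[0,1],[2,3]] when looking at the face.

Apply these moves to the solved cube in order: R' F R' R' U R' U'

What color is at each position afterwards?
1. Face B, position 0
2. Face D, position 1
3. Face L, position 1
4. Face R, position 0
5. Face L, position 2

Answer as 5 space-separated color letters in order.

Answer: B B Y R O

Derivation:
After move 1 (R'): R=RRRR U=WBWB F=GWGW D=YGYG B=YBYB
After move 2 (F): F=GGWW U=WBOO R=WRBR D=RRYG L=OYOG
After move 3 (R'): R=RRWB U=WYOY F=GBWO D=RGYW B=GBRB
After move 4 (R'): R=RBRW U=WROG F=GYWY D=RBYO B=WBGB
After move 5 (U): U=OWGR F=RBWY R=WBRW B=OYGB L=GYOG
After move 6 (R'): R=BWWR U=OGGO F=RWWR D=RBYY B=OYBB
After move 7 (U'): U=GOOG F=GYWR R=RWWR B=BWBB L=OYOG
Query 1: B[0] = B
Query 2: D[1] = B
Query 3: L[1] = Y
Query 4: R[0] = R
Query 5: L[2] = O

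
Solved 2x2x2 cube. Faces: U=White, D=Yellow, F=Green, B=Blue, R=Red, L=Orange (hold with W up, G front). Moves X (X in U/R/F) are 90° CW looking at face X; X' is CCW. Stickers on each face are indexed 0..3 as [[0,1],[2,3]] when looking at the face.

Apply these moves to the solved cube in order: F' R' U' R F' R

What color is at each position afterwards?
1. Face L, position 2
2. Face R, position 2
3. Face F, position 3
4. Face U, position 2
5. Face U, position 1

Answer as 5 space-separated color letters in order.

After move 1 (F'): F=GGGG U=WWRR R=YRYR D=OOYY L=OWOW
After move 2 (R'): R=RRYY U=WBRB F=GWGR D=OGYG B=YBOB
After move 3 (U'): U=BBWR F=OWGR R=GWYY B=RROB L=YBOW
After move 4 (R): R=YGYW U=BWWR F=OGGG D=OOYR B=RRBB
After move 5 (F'): F=GGOG U=BWYY R=OGOW D=BWYR L=YROW
After move 6 (R): R=OOWG U=BGYG F=GWOR D=BBYR B=YRWB
Query 1: L[2] = O
Query 2: R[2] = W
Query 3: F[3] = R
Query 4: U[2] = Y
Query 5: U[1] = G

Answer: O W R Y G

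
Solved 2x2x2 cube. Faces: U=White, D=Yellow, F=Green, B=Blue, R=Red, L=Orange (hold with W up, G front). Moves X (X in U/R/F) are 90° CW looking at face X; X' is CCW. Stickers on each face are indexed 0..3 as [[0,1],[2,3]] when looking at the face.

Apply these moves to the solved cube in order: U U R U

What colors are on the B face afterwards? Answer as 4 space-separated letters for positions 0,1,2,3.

After move 1 (U): U=WWWW F=RRGG R=BBRR B=OOBB L=GGOO
After move 2 (U): U=WWWW F=BBGG R=OORR B=GGBB L=RROO
After move 3 (R): R=RORO U=WBWG F=BYGY D=YBYG B=WGWB
After move 4 (U): U=WWGB F=ROGY R=WGRO B=RRWB L=BYOO
Query: B face = RRWB

Answer: R R W B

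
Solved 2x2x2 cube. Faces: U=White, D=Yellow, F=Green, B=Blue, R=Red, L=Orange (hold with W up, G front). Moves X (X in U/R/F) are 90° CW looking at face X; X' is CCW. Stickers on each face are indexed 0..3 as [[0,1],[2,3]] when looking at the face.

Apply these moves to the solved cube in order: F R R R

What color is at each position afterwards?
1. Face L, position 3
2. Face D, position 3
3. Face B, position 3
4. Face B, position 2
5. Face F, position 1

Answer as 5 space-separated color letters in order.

Answer: Y G B R W

Derivation:
After move 1 (F): F=GGGG U=WWOO R=WRWR D=RRYY L=OYOY
After move 2 (R): R=WWRR U=WGOG F=GRGY D=RBYB B=OBWB
After move 3 (R): R=RWRW U=WROY F=GBGB D=RWYO B=GBGB
After move 4 (R): R=RRWW U=WBOB F=GWGO D=RGYG B=YBRB
Query 1: L[3] = Y
Query 2: D[3] = G
Query 3: B[3] = B
Query 4: B[2] = R
Query 5: F[1] = W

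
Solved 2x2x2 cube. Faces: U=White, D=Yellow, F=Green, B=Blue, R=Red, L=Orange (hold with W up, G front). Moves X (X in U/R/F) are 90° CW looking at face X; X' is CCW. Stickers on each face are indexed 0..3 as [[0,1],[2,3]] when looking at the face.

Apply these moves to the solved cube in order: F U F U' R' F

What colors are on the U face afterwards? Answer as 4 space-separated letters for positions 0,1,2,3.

After move 1 (F): F=GGGG U=WWOO R=WRWR D=RRYY L=OYOY
After move 2 (U): U=OWOW F=WRGG R=BBWR B=OYBB L=GGOY
After move 3 (F): F=GWGR U=OWYG R=OBWR D=WBYY L=GROR
After move 4 (U'): U=WGOY F=GRGR R=GWWR B=OBBB L=OYOR
After move 5 (R'): R=WRGW U=WBOO F=GGGY D=WRYR B=YBBB
After move 6 (F): F=GGYG U=WBRY R=OROW D=GWYR L=OWOR
Query: U face = WBRY

Answer: W B R Y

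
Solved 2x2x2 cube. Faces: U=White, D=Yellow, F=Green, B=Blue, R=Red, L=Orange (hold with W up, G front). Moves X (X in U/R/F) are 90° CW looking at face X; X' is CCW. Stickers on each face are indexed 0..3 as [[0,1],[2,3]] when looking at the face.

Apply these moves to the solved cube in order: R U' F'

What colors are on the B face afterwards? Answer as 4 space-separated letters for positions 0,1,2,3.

Answer: R R W B

Derivation:
After move 1 (R): R=RRRR U=WGWG F=GYGY D=YBYB B=WBWB
After move 2 (U'): U=GGWW F=OOGY R=GYRR B=RRWB L=WBOO
After move 3 (F'): F=OYOG U=GGGR R=BYYR D=BOYB L=WWOW
Query: B face = RRWB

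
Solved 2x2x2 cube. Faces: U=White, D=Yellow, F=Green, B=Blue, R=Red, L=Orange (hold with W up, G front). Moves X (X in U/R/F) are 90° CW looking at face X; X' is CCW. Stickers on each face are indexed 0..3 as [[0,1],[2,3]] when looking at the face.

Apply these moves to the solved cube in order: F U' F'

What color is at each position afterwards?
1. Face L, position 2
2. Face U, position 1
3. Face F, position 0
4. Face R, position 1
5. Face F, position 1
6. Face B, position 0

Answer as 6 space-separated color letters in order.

After move 1 (F): F=GGGG U=WWOO R=WRWR D=RRYY L=OYOY
After move 2 (U'): U=WOWO F=OYGG R=GGWR B=WRBB L=BBOY
After move 3 (F'): F=YGOG U=WOGW R=RGRR D=BYYY L=BOOW
Query 1: L[2] = O
Query 2: U[1] = O
Query 3: F[0] = Y
Query 4: R[1] = G
Query 5: F[1] = G
Query 6: B[0] = W

Answer: O O Y G G W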